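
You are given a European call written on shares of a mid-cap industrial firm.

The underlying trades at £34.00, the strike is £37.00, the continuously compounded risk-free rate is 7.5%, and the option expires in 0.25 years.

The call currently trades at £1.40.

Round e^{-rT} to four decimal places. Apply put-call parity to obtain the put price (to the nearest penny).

£3.71

e^(−rT) = e^(−0.075·0.25) = 0.9814
Put-call parity: C − P = S − K·e^(−rT) = 34 − 37·0.9814 = 34 − 36.3118 = -2.3118
P = C − (C − P) = 1.40 − (-2.3118) = 3.7118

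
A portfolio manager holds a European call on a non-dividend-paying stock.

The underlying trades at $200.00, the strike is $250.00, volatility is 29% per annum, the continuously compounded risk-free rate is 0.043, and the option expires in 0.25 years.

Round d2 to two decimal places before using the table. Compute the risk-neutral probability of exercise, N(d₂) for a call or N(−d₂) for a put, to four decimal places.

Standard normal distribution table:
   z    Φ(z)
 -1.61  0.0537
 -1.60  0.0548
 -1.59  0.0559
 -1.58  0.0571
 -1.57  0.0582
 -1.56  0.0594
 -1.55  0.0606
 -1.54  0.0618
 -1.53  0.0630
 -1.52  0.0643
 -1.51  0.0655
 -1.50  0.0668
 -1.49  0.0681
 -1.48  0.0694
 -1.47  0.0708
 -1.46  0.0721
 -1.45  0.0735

σ√T = 0.29·√0.25 = 0.1450
d₁ = [ln(200/250) + (0.043 + ½·0.29²)·0.25] / (σ√T) = (-0.2231 + 0.0213) / 0.1450 = -1.3923 ⇒ -1.39
d₂ = -1.3923 − 0.1450 = -1.5373 ⇒ -1.54
Risk-neutral Pr[S_T > K] = N(d₂) = N(-1.54) = 0.0618

0.0618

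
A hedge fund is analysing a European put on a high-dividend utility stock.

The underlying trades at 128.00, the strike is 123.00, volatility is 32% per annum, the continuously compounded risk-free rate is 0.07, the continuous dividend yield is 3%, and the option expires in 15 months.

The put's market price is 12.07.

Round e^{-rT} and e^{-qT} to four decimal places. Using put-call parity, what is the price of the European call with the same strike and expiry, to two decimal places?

e^(−qT) = e^(−0.03·1.25) = 0.9632;  e^(−rT) = e^(−0.07·1.25) = 0.9162
Put-call parity: C − P = S·e^(−qT) − K·e^(−rT) = 128·0.9632 − 123·0.9162 = 123.2896 − 112.6926 = 10.5970
C = P + (C − P) = 12.07 + (10.5970) = 22.6670

22.67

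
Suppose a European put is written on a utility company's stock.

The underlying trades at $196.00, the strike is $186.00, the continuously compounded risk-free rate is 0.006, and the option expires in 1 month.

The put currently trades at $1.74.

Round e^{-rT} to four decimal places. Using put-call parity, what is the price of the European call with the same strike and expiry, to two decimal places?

$11.83

e^(−rT) = e^(−0.006·0.08333) = 0.9995
Put-call parity: C − P = S − K·e^(−rT) = 196 − 186·0.9995 = 196 − 185.9070 = 10.0930
C = P + (C − P) = 1.74 + (10.0930) = 11.8330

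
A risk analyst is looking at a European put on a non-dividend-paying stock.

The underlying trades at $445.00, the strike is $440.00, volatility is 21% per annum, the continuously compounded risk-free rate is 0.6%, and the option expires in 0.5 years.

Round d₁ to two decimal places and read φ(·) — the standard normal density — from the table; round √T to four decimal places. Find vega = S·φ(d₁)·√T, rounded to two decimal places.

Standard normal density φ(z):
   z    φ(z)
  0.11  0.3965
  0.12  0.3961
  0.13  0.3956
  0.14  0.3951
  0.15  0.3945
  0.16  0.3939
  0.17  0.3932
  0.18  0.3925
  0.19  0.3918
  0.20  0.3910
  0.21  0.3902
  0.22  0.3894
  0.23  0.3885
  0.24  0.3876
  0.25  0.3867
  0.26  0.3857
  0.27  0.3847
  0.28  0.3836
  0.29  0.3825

123.72

σ√T = 0.21·√0.5 = 0.1485
d₁ = [ln(445/440) + (0.006 + 0.21²/2)·0.5] / 0.1485 = [0.0113 + 0.0140] / 0.1485 = 0.1705 which rounds to 0.17
√T = √0.5 = 0.7071
φ(d₁) = φ(0.17) = 0.3932
vega = S·φ(d₁)·√T = 445·0.3932·0.7071 = 123.7241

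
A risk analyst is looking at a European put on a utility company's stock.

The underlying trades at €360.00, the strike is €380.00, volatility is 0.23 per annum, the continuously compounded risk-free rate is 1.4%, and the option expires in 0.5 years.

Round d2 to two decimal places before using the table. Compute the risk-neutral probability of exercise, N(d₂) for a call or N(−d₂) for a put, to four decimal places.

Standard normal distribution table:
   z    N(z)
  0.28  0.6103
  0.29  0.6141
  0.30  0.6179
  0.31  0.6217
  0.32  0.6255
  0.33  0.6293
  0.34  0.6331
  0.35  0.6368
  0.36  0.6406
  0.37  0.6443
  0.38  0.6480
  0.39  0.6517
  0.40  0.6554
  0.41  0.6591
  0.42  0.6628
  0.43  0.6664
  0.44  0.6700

0.6443

σ√T = 0.23 × 0.7071 = 0.1626
ln(S/K) + (r + σ²/2)T = ln(360/380) + (0.014 + 0.23²/2)·0.5 = -0.0541 + 0.0202 = -0.0338
d₁ = -0.0338 / 0.1626 = -0.2081 → -0.21
d₂ = d₁ − σ√T = -0.2081 − 0.1626 = -0.3707 → -0.37
Risk-neutral Pr[S_T < K] = N(−d₂) = N(0.37) = 0.6443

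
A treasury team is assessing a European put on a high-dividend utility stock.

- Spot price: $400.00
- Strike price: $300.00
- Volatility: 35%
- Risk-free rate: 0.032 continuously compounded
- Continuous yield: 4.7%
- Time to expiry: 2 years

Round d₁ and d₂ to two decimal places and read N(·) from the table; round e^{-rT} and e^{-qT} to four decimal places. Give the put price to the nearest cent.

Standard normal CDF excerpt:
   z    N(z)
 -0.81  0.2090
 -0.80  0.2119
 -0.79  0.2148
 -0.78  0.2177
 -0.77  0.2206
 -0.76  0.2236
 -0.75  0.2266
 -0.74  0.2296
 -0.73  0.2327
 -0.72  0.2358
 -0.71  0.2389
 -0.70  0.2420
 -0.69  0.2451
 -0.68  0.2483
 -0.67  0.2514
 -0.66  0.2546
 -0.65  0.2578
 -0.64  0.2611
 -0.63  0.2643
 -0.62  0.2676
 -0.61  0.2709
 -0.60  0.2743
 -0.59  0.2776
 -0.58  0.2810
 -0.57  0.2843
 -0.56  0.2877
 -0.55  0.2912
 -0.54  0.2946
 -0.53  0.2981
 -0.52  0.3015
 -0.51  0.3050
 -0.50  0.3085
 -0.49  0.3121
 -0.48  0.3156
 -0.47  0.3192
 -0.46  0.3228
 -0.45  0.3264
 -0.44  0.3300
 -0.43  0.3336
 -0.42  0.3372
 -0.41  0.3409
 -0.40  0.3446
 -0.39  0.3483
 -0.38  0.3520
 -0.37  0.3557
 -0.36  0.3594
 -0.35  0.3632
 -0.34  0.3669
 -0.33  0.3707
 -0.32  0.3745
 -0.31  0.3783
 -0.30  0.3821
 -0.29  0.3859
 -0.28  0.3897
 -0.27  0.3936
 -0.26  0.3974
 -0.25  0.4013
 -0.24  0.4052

T = 2;  σ√T = 0.4950
ln(S/K) + (r − q + σ²/2)T = ln(400/300) + (0.032 − 0.047 + 0.35²/2)·2 = 0.2877 + 0.0925 = 0.3802
d₁ = 0.3802 / 0.4950 = 0.7681 ⇒ 0.77
d₂ = d₁ − σ√T = 0.7681 − 0.4950 = 0.2731 ⇒ 0.27
exp(−qT) = exp(−0.047·2) = 0.9103;  exp(−rT) = exp(−0.032·2) = 0.9380
N(−d₂) = N(-0.27) = 0.3936;  N(−d₁) = N(-0.77) = 0.2206
P = 300·0.9380·0.3936 − 400·0.9103·0.2206 = 110.7590 − 80.3249 = 30.4342

$30.43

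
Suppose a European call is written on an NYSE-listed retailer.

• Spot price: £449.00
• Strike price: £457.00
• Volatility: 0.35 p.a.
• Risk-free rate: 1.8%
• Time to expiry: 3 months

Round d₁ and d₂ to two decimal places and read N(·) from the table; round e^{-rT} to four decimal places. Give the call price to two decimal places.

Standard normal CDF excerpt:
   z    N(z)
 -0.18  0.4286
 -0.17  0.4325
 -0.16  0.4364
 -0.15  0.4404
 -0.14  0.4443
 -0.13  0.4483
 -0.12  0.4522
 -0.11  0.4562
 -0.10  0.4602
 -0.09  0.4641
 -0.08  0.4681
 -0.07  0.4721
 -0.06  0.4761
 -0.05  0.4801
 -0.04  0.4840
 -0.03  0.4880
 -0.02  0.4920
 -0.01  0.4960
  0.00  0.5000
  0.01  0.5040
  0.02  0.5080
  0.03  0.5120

T = 0.25;  σ√T = 0.1750
ln(S/K) + (r + σ²/2)T = ln(449/457) + (0.018 + 0.35²/2)·0.25 = -0.0177 + 0.0198 = 0.0022
d₁ = 0.0022 / 0.1750 = 0.0123 → 0.01
d₂ = d₁ − σ√T = 0.0123 − 0.1750 = -0.1627 → -0.16
exp(−rT) = exp(−0.018·0.25) = 0.9955
N(d₁) = N(0.01) = 0.5040;  N(d₂) = N(-0.16) = 0.4364
C = 449·0.5040 − 457·0.9955·0.4364 = 226.2960 − 198.5373 = 27.7587

£27.76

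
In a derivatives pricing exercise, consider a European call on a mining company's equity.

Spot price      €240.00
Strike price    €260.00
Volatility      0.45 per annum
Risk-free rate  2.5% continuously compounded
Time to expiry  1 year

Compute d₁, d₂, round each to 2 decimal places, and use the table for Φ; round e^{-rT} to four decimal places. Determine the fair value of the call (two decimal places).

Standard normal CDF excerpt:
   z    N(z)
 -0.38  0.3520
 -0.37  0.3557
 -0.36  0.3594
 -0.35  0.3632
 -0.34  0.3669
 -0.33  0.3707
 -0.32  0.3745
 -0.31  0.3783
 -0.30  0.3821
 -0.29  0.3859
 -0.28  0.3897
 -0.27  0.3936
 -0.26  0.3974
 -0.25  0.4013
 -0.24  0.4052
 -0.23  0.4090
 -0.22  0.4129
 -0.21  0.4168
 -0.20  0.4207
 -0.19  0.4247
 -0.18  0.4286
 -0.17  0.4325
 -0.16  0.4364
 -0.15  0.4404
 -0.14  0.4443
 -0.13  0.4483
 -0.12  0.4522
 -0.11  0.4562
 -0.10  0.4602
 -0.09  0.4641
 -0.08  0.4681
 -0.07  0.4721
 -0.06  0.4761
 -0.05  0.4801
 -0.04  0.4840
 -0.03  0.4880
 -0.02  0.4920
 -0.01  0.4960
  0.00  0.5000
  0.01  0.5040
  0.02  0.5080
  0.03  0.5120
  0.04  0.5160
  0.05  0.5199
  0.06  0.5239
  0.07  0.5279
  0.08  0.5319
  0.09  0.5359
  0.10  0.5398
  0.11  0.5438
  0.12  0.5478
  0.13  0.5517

€37.45

σ√T = 0.45 × 1.0000 = 0.4500
d₁ = [ln(240/260) + (0.025 + 0.45²/2)·1] / 0.4500 = [-0.0800 + 0.1263] / 0.4500 = 0.1027 which rounds to 0.10
d₂ = d₁ − σ√T = 0.1027 − 0.4500 = -0.3473 which rounds to -0.35
exp(−rT) = exp(−0.025·1) = 0.9753
N(d₁) = N(0.10) = 0.5398;  N(d₂) = N(-0.35) = 0.3632
C = 240·0.5398 − 260·0.9753·0.3632 = 129.5520 − 92.0995 = 37.4525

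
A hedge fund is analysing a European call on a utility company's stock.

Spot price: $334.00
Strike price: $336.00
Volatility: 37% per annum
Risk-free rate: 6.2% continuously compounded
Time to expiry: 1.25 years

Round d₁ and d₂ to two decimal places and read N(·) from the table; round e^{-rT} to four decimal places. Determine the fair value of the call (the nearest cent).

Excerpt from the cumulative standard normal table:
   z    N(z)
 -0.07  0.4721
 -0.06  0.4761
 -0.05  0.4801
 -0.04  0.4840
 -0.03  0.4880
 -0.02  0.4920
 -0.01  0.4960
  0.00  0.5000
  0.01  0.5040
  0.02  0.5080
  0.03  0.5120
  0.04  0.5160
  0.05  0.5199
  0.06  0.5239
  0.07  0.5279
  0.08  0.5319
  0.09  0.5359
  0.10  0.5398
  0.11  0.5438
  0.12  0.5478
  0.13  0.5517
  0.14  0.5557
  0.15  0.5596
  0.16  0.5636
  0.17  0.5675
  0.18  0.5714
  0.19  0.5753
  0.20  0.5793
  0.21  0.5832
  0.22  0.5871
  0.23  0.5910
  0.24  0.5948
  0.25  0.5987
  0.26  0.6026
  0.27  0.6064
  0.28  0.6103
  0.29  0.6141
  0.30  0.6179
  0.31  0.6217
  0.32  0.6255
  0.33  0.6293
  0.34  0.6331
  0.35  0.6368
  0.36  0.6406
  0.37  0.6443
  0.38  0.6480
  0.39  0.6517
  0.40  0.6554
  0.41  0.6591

σ√T = 0.37·√1.25 = 0.4137
d₁ = [ln(334/336) + (0.062 + 0.37²/2)·1.25] / 0.4137 = [-0.0060 + 0.1631] / 0.4137 = 0.3798 → 0.38
d₂ = d₁ − σ√T = 0.3798 − 0.4137 = -0.0339 → -0.03
exp(−rT) = exp(−0.062·1.25) = 0.9254
C = 334·N(0.38) − 336·0.9254·N(-0.03) = 334·0.6480 − 336·0.9254·0.4880 = 216.4320 − 151.7360 = 64.6960

$64.70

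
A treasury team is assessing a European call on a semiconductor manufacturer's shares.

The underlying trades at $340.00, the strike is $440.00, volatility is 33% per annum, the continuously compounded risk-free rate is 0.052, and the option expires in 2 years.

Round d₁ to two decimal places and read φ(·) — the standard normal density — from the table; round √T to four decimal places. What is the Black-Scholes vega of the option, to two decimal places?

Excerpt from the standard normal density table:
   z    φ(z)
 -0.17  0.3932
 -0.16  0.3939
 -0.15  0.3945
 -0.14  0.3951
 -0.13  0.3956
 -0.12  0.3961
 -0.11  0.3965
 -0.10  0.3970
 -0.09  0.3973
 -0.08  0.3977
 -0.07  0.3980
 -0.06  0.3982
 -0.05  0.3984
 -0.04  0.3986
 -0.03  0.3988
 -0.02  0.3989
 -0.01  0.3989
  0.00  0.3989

σ√T = 0.33·√2 = 0.4667
d₁ = [ln(340/440) + (0.052 + 0.33²/2)·2] / 0.4667 = [-0.2578 + 0.2129] / 0.4667 = -0.0963 → -0.10
√T = √2 = 1.4142
φ(d₁) = φ(-0.10) = 0.3970
vega = S·φ(d₁)·√T = 340·0.3970·1.4142 = 190.8887
(The put has the same vega.)

190.89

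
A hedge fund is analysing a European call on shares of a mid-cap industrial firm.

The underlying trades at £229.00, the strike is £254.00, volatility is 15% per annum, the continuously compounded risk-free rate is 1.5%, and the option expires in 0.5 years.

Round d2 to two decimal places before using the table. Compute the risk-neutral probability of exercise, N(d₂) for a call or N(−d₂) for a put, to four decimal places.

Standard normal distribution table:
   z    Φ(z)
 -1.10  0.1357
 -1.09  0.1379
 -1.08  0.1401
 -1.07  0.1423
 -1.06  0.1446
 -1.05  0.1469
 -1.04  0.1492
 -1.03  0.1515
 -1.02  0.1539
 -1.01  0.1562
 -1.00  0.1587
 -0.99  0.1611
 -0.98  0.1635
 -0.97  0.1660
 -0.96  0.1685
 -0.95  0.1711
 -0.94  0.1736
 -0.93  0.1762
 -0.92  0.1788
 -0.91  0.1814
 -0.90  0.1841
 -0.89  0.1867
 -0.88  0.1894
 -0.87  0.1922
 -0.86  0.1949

σ√T = 0.15·√0.5 = 0.1061
d₁ = [ln(229/254) + (0.015 + ½·0.15²)·0.5] / (σ√T) = (-0.1036 + 0.0131) / 0.1061 = -0.8531 which rounds to -0.85
d₂ = -0.8531 − 0.1061 = -0.9592 which rounds to -0.96
Risk-neutral Pr[S_T > K] = N(d₂) = N(-0.96) = 0.1685

0.1685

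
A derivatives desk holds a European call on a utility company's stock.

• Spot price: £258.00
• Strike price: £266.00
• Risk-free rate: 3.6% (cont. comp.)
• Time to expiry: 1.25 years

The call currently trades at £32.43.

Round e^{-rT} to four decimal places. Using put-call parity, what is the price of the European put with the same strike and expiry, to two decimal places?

e^(−rT) = e^(−0.036·1.25) = 0.9560
Put-call parity: C − P = S − K·e^(−rT) = 258 − 266·0.9560 = 258 − 254.2960 = 3.7040
P = C − (C − P) = 32.43 − (3.7040) = 28.7260

£28.73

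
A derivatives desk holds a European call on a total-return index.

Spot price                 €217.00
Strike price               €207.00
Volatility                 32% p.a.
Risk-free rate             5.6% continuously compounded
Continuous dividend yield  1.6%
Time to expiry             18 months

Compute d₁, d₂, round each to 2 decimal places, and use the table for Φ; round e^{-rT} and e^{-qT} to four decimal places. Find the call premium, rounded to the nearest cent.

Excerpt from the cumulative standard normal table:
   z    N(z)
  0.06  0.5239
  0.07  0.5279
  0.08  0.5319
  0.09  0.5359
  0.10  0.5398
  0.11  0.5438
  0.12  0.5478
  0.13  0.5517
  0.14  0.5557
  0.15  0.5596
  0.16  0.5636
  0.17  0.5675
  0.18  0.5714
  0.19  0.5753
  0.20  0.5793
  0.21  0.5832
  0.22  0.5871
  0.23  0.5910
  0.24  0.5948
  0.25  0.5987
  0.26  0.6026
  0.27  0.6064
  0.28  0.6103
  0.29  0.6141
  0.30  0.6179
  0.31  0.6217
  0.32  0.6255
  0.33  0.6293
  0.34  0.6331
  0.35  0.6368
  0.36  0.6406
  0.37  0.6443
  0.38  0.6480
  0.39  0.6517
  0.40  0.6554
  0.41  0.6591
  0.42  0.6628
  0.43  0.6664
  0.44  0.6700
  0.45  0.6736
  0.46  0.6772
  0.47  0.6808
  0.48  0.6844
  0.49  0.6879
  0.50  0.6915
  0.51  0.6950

€43.00

T = 1.5;  σ√T = 0.3919
d₁ = [ln(217/207) + (0.056 − 0.016 + 0.32²/2)·1.5] / 0.3919 = [0.0472 + 0.1368] / 0.3919 = 0.4694 ≈ 0.47
d₂ = d₁ − σ√T = 0.4694 − 0.3919 = 0.0775 ≈ 0.08
e^(−qT) = e^(−0.016·1.5) = 0.9763;  e^(−rT) = e^(−0.056·1.5) = 0.9194
N(d₁) = N(0.47) = 0.6808;  N(d₂) = N(0.08) = 0.5319
C = 217·0.9763·0.6808 − 207·0.9194·0.5319 = 144.2323 − 101.2290 = 43.0033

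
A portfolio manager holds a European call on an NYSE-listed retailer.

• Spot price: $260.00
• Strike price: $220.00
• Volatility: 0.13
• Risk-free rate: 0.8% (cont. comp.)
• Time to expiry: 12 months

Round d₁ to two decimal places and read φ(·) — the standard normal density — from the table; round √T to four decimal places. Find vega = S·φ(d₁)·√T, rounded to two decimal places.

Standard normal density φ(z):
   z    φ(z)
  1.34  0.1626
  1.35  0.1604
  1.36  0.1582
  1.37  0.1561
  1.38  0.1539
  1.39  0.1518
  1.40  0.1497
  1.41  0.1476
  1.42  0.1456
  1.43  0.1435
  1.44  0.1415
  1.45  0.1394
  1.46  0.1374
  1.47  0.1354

σ√T = 0.13 × 1.0000 = 0.1300
ln(S/K) + (r + σ²/2)T = ln(260/220) + (0.008 + 0.13²/2)·1 = 0.1671 + 0.0164 = 0.1835
d₁ = 0.1835 / 0.1300 = 1.4116 which rounds to 1.41
√T = √1 = 1.0000
φ(d₁) = φ(1.41) = 0.1476
vega = S·φ(d₁)·√T = 260·0.1476·1.0000 = 38.3760

38.38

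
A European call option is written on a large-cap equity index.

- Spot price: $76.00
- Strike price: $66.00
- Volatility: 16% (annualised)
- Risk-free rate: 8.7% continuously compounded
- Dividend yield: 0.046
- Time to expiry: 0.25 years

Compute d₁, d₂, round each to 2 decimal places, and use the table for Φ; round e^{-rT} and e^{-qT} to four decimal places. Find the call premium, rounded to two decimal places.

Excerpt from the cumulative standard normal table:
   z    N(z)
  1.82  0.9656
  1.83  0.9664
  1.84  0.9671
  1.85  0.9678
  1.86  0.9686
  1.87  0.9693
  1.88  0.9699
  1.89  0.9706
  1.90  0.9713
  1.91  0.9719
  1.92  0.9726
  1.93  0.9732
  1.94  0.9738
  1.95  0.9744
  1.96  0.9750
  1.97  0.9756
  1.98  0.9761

T = 0.25;  σ√T = 0.0800
d₁ = [ln(76/66) + (0.087 − 0.046 + 0.16²/2)·0.25] / 0.0800 = [0.1411 + 0.0134] / 0.0800 = 1.9316 which rounds to 1.93
d₂ = d₁ − σ√T = 1.9316 − 0.0800 = 1.8516 which rounds to 1.85
exp(−qT) = exp(−0.046·0.25) = 0.9886;  exp(−rT) = exp(−0.087·0.25) = 0.9785
N(d₁) = N(1.93) = 0.9732;  N(d₂) = N(1.85) = 0.9678
C = 76·0.9886·0.9732 − 66·0.9785·0.9678 = 73.1200 − 62.5015 = 10.6185

$10.62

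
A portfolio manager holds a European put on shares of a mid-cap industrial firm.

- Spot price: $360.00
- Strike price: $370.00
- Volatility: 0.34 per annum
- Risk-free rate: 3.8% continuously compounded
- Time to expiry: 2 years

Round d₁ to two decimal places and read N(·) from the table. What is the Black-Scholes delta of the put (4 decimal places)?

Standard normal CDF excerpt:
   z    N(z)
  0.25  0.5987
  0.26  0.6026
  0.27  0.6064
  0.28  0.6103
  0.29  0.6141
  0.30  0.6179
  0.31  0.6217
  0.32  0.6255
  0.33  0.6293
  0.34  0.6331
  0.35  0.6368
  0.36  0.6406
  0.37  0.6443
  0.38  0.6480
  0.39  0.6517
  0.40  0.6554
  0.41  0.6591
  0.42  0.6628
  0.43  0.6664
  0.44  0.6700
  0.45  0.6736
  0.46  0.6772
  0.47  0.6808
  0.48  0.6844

σ√T = 0.34·√2 = 0.4808
ln(S/K) + (r + σ²/2)T = ln(360/370) + (0.038 + 0.34²/2)·2 = -0.0274 + 0.1916 = 0.1642
d₁ = 0.1642 / 0.4808 = 0.3415 ⇒ 0.34
N(d₁) = N(0.34) = 0.6331
Δ_put = N(d₁) − 1 = 0.6331 − 1 = -0.3669

-0.3669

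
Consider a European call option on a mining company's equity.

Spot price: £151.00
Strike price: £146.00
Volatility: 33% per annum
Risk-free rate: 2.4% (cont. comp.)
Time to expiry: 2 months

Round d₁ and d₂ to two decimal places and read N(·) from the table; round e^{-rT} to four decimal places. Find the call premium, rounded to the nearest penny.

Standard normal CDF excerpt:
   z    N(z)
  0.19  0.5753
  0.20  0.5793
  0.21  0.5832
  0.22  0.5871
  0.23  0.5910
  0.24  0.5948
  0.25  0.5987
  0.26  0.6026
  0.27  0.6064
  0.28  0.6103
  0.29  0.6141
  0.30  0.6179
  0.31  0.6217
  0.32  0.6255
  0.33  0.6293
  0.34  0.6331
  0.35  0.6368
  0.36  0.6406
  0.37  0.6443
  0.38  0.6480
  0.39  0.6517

σ√T = 0.33 × 0.4082 = 0.1347
d₁ = [ln(151/146) + (0.024 + ½·0.33²)·0.1667] / (σ√T) = (0.0337 + 0.0131) / 0.1347 = 0.3470 ⇒ 0.35
d₂ = 0.3470 − 0.1347 = 0.2123 ⇒ 0.21
exp(−rT) = exp(−0.024·0.1667) = 0.9960
N(d₁) = N(0.35) = 0.6368;  N(d₂) = N(0.21) = 0.5832
C = 151·0.6368 − 146·0.9960·0.5832 = 96.1568 − 84.8066 = 11.3502

£11.35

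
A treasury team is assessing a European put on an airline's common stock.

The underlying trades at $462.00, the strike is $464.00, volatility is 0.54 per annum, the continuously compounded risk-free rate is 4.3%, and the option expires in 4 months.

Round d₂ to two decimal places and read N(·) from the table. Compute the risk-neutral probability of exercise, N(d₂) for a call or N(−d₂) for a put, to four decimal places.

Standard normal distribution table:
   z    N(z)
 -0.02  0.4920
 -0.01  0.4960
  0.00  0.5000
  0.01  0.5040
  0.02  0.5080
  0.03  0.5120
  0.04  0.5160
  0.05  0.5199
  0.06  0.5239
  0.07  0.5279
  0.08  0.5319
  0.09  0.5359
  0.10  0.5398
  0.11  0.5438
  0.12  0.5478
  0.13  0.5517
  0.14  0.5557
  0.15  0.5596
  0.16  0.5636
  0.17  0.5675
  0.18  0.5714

0.5478

T = 0.3333;  σ√T = 0.3118
d₁ = [ln(462/464) + (0.043 + 0.54²/2)·0.3333] / 0.3118 = [-0.0043 + 0.0629] / 0.3118 = 0.1880 which rounds to 0.19
d₂ = d₁ − σ√T = 0.1880 − 0.3118 = -0.1238 which rounds to -0.12
Risk-neutral Pr[S_T < K] = N(−d₂) = N(0.12) = 0.5478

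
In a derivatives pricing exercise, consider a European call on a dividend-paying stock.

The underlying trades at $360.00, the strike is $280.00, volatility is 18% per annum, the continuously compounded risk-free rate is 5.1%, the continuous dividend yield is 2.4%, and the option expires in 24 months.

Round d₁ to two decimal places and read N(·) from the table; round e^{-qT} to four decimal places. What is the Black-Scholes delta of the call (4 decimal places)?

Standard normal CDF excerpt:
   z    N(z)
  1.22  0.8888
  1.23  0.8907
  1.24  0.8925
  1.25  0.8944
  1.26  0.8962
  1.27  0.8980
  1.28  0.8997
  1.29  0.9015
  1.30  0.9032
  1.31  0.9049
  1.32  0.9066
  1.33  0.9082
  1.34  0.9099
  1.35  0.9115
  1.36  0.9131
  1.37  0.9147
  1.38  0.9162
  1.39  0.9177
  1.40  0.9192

σ√T = 0.18 × 1.4142 = 0.2546
d₁ = [ln(360/280) + (0.051 − 0.024 + 0.18²/2)·2] / 0.2546 = [0.2513 + 0.0864] / 0.2546 = 1.3267 ≈ 1.33
N(d₁) = N(1.33) = 0.9082
Δ_call = e^(−qT)·N(d₁) = 0.9531·0.9082 = 0.8656

0.8656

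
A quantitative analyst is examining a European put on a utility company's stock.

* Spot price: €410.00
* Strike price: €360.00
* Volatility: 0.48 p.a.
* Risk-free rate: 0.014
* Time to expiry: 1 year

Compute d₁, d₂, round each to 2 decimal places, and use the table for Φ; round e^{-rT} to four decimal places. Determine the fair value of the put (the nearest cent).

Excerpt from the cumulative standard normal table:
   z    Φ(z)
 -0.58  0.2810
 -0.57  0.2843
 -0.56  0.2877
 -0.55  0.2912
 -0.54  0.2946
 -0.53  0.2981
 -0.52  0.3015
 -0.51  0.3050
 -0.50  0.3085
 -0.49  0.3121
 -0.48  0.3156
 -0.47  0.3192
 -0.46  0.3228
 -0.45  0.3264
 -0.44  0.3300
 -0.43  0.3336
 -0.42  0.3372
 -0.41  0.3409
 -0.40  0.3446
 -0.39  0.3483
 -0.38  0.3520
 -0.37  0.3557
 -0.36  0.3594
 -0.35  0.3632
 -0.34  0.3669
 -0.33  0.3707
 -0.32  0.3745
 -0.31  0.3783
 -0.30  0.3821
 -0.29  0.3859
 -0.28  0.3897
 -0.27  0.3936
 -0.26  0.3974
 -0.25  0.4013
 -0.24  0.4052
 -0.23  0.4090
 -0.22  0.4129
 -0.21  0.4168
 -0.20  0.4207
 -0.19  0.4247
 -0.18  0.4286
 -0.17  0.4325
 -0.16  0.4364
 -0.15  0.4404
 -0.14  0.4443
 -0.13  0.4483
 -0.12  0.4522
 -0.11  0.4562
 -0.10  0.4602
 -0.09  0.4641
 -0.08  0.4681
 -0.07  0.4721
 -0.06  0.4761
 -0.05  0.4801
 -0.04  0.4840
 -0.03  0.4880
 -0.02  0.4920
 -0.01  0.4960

σ√T = 0.48 × 1.0000 = 0.4800
d₁ = [ln(410/360) + (0.014 + 0.48²/2)·1] / 0.4800 = [0.1301 + 0.1292] / 0.4800 = 0.5401 which rounds to 0.54
d₂ = d₁ − σ√T = 0.5401 − 0.4800 = 0.0601 which rounds to 0.06
exp(−rT) = exp(−0.014·1) = 0.9861
P = 360·0.9861·N(-0.06) − 410·N(-0.54) = 360·0.9861·0.4761 − 410·0.2946 = 169.0136 − 120.7860 = 48.2276

€48.23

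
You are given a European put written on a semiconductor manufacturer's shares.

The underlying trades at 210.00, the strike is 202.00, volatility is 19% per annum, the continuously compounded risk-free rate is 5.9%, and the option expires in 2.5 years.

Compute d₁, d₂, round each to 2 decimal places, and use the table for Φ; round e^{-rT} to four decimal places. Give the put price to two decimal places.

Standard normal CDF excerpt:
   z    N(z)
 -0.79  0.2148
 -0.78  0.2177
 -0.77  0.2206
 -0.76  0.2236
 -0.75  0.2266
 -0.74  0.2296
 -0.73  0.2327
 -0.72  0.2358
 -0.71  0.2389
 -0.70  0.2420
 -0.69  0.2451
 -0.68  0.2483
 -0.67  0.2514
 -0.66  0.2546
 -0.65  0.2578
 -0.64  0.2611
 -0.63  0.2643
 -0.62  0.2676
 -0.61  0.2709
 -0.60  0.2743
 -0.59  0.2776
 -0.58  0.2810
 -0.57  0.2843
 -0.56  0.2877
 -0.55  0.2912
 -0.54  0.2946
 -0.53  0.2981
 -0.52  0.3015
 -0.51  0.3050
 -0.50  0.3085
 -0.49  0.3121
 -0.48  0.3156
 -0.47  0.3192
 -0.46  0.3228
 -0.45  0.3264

9.31

T = 2.5;  σ√T = 0.3004
d₁ = [ln(210/202) + (0.059 + ½·0.19²)·2.5] / (σ√T) = (0.0388 + 0.1926) / 0.3004 = 0.7705 → 0.77
d₂ = 0.7705 − 0.3004 = 0.4701 → 0.47
exp(−rT) = exp(−0.059·2.5) = 0.8629
N(−d₂) = N(-0.47) = 0.3192;  N(−d₁) = N(-0.77) = 0.2206
P = 202·0.8629·0.3192 − 210·0.2206 = 55.6384 − 46.3260 = 9.3124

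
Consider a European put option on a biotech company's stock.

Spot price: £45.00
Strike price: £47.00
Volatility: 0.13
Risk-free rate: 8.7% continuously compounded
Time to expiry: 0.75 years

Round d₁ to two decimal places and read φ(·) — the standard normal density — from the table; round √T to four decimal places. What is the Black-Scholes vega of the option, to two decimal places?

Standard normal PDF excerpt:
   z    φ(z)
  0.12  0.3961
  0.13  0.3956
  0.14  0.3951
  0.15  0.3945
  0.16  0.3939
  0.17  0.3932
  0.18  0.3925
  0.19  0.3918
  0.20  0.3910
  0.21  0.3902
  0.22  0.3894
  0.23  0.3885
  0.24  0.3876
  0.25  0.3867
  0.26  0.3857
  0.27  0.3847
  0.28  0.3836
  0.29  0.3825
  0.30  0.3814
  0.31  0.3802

15.07

T = 0.75;  σ√T = 0.1126
d₁ = [ln(45/47) + (0.087 + ½·0.13²)·0.75] / (σ√T) = (-0.0435 + 0.0716) / 0.1126 = 0.2496 ≈ 0.25
√T = √0.75 = 0.8660
φ(d₁) = φ(0.25) = 0.3867
vega = S·φ(d₁)·√T = 45·0.3867·0.8660 = 15.0697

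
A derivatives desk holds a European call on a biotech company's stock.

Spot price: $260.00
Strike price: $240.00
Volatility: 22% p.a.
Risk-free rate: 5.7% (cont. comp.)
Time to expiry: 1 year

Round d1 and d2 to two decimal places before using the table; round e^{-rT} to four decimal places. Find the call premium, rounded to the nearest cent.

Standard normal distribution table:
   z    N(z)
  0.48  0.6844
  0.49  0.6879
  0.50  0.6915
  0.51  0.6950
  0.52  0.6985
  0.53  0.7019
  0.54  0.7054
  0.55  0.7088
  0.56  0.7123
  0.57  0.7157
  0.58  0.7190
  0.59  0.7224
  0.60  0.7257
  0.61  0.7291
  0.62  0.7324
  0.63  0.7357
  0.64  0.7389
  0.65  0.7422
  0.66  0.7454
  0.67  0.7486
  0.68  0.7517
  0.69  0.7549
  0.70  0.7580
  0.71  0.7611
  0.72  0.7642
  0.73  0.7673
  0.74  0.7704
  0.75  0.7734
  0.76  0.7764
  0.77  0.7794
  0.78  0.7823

σ√T = 0.22·√1 = 0.2200
d₁ = [ln(260/240) + (0.057 + 0.22²/2)·1] / 0.2200 = [0.0800 + 0.0812] / 0.2200 = 0.7329 ⇒ 0.73
d₂ = d₁ − σ√T = 0.7329 − 0.2200 = 0.5129 ⇒ 0.51
exp(−rT) = exp(−0.057·1) = 0.9446
N(d₁) = N(0.73) = 0.7673;  N(d₂) = N(0.51) = 0.6950
C = 260·0.7673 − 240·0.9446·0.6950 = 199.4980 − 157.5593 = 41.9387

$41.94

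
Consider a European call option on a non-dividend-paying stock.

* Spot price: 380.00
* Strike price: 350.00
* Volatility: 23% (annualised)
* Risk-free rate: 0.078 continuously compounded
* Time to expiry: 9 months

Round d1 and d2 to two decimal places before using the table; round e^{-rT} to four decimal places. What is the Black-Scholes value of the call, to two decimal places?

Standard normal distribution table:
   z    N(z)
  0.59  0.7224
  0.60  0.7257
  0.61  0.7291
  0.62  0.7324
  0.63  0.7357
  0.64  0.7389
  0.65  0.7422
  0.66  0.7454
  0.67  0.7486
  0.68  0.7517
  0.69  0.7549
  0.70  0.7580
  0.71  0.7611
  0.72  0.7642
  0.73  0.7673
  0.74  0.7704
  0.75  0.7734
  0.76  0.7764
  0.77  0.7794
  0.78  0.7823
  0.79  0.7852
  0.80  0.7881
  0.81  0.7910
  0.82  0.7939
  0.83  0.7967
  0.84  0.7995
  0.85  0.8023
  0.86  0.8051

59.89

σ√T = 0.23 × 0.8660 = 0.1992
d₁ = [ln(380/350) + (0.078 + 0.23²/2)·0.75] / 0.1992 = [0.0822 + 0.0783] / 0.1992 = 0.8062 which rounds to 0.81
d₂ = d₁ − σ√T = 0.8062 − 0.1992 = 0.6070 which rounds to 0.61
e^(−rT) = e^(−0.078·0.75) = 0.9432
N(d₁) = N(0.81) = 0.7910;  N(d₂) = N(0.61) = 0.7291
C = 380·0.7910 − 350·0.9432·0.7291 = 300.5800 − 240.6905 = 59.8895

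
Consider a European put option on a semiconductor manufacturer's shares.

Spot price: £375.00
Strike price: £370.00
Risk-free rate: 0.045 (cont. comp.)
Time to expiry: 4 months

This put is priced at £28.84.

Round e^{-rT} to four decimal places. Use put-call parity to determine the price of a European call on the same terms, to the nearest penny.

£39.35

e^(−rT) = e^(−0.045·0.3333) = 0.9851
Put-call parity: C − P = S − K·e^(−rT) = 375 − 370·0.9851 = 375 − 364.4870 = 10.5130
C = P + (C − P) = 28.84 + (10.5130) = 39.3530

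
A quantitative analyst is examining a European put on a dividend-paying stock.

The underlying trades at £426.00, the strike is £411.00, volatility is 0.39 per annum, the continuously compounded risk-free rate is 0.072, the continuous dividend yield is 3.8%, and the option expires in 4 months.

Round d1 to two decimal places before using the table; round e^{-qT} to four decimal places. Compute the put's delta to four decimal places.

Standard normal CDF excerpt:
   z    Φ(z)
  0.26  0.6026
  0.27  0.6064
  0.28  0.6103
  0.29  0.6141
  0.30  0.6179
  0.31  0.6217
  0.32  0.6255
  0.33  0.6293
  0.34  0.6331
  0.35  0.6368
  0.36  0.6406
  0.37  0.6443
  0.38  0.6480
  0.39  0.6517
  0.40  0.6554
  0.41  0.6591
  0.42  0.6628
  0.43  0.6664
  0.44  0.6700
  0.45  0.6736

σ√T = 0.39 × 0.5774 = 0.2252
d₁ = [ln(426/411) + (0.072 − 0.038 + 0.39²/2)·0.3333] / 0.2252 = [0.0358 + 0.0367] / 0.2252 = 0.3221 ≈ 0.32
N(d₁) = N(0.32) = 0.6255
Δ_put = exp(−qT)·(N(d₁) − 1) = 0.9874·(0.6255 − 1) = -0.3698

-0.3698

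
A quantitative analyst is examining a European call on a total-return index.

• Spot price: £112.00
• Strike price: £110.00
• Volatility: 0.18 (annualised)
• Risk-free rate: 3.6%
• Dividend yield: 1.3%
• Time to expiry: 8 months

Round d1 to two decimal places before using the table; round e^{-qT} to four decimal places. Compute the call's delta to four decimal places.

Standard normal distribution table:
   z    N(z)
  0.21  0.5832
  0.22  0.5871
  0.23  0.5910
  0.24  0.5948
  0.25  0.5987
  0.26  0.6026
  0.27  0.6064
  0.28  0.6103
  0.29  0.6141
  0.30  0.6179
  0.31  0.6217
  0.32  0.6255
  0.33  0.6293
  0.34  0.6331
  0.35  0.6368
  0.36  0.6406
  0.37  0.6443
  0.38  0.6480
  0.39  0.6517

σ√T = 0.18·√0.6667 = 0.1470
d₁ = [ln(112/110) + (0.036 − 0.013 + ½·0.18²)·0.6667] / (σ√T) = (0.0180 + 0.0261) / 0.1470 = 0.3004 ⇒ 0.30
N(d₁) = N(0.30) = 0.6179
Δ_call = exp(−qT)·N(d₁) = 0.9914·0.6179 = 0.6126

0.6126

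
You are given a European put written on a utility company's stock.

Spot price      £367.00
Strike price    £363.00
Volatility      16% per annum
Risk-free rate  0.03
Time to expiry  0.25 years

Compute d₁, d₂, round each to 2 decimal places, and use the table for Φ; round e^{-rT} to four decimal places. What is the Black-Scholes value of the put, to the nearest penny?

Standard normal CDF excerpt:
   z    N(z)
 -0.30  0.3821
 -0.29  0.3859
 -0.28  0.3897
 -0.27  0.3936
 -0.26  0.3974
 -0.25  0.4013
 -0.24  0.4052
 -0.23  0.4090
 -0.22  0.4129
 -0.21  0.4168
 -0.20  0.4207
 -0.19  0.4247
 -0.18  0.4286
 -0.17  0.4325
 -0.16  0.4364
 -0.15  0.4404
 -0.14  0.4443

σ√T = 0.16 × 0.5000 = 0.0800
ln(S/K) + (r + σ²/2)T = ln(367/363) + (0.03 + 0.16²/2)·0.25 = 0.0110 + 0.0107 = 0.0217
d₁ = 0.0217 / 0.0800 = 0.2707 ≈ 0.27
d₂ = d₁ − σ√T = 0.2707 − 0.0800 = 0.1907 ≈ 0.19
e^(−rT) = e^(−0.03·0.25) = 0.9925
P = 363·0.9925·N(-0.19) − 367·N(-0.27) = 363·0.9925·0.4247 − 367·0.3936 = 153.0099 − 144.4512 = 8.5587

£8.56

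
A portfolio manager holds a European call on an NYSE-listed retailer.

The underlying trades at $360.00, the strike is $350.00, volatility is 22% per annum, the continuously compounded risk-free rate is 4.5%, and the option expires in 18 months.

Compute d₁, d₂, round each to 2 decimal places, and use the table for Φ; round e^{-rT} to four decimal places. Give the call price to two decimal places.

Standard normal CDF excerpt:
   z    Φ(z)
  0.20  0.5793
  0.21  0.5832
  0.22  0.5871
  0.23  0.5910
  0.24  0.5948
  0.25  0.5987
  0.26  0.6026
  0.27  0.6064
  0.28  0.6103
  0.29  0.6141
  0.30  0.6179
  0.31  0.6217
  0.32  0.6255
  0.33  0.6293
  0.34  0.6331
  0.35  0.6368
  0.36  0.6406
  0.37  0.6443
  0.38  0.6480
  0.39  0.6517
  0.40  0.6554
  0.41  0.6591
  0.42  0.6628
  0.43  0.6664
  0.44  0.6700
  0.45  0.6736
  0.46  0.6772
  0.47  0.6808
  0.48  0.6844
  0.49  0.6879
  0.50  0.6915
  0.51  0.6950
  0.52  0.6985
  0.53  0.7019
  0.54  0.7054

σ√T = 0.22 × 1.2247 = 0.2694
d₁ = [ln(360/350) + (0.045 + 0.22²/2)·1.5] / 0.2694 = [0.0282 + 0.1038] / 0.2694 = 0.4898 ≈ 0.49
d₂ = d₁ − σ√T = 0.4898 − 0.2694 = 0.2203 ≈ 0.22
e^(−rT) = e^(−0.045·1.5) = 0.9347
N(d₁) = N(0.49) = 0.6879;  N(d₂) = N(0.22) = 0.5871
C = 360·0.6879 − 350·0.9347·0.5871 = 247.6440 − 192.0668 = 55.5772

$55.58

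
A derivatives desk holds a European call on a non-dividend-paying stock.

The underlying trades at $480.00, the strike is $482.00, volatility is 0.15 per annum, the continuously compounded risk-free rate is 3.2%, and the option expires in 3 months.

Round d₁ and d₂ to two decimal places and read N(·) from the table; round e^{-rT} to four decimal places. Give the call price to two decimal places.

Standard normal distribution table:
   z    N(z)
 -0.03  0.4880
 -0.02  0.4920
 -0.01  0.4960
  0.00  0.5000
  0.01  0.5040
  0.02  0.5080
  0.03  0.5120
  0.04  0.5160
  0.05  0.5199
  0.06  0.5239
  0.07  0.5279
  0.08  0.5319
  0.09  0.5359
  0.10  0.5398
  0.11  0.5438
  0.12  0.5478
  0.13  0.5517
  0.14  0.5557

T = 0.25;  σ√T = 0.0750
d₁ = [ln(480/482) + (0.032 + 0.15²/2)·0.25] / 0.0750 = [-0.0042 + 0.0108] / 0.0750 = 0.0887 → 0.09
d₂ = d₁ − σ√T = 0.0887 − 0.0750 = 0.0137 → 0.01
e^(−rT) = e^(−0.032·0.25) = 0.9920
N(d₁) = N(0.09) = 0.5359;  N(d₂) = N(0.01) = 0.5040
C = 480·0.5359 − 482·0.9920·0.5040 = 257.2320 − 240.9846 = 16.2474

$16.25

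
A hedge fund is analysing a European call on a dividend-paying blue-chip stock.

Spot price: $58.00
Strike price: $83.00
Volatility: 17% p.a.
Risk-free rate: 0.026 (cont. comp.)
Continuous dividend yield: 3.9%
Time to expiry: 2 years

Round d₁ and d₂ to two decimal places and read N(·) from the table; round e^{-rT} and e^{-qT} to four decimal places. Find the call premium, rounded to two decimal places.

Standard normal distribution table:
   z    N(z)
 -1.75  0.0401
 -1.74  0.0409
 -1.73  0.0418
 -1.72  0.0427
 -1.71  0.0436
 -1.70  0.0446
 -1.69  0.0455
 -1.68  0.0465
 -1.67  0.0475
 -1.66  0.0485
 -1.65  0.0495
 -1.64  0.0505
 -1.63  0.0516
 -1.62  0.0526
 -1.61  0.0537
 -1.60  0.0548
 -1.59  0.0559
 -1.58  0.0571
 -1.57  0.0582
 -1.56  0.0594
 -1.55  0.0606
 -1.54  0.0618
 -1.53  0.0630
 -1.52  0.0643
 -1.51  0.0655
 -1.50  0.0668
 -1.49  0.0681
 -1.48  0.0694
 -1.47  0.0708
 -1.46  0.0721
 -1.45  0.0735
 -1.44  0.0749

$0.36

σ√T = 0.17·√2 = 0.2404
ln(S/K) + (r − q + σ²/2)T = ln(58/83) + (0.026 − 0.039 + 0.17²/2)·2 = -0.3584 + 0.0029 = -0.3555
d₁ = -0.3555 / 0.2404 = -1.4787 ⇒ -1.48
d₂ = d₁ − σ√T = -1.4787 − 0.2404 = -1.7191 ⇒ -1.72
e^(−qT) = e^(−0.039·2) = 0.9250;  e^(−rT) = e^(−0.026·2) = 0.9493
N(d₁) = N(-1.48) = 0.0694;  N(d₂) = N(-1.72) = 0.0427
C = 58·0.9250·0.0694 − 83·0.9493·0.0427 = 3.7233 − 3.3644 = 0.3589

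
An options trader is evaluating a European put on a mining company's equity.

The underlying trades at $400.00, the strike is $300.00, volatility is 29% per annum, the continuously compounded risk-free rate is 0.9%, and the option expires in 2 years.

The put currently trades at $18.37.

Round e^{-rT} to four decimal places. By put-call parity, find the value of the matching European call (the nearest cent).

$123.71

e^(−rT) = e^(−0.009·2) = 0.9822
Put-call parity: C − P = S − K·e^(−rT) = 400 − 300·0.9822 = 400 − 294.6600 = 105.3400
C = P + (C − P) = 18.37 + (105.3400) = 123.7100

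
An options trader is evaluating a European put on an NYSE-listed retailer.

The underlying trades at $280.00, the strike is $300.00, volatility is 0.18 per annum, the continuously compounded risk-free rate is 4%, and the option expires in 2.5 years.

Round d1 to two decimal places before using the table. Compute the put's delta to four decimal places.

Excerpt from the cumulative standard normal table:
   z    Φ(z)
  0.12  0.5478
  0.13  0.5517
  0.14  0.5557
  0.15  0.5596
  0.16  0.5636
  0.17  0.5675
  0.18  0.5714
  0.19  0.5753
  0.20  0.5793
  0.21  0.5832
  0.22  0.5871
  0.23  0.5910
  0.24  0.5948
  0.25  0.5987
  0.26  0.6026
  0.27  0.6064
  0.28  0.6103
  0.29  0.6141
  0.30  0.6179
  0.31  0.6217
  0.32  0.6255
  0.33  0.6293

T = 2.5;  σ√T = 0.2846
d₁ = [ln(280/300) + (0.04 + ½·0.18²)·2.5] / (σ√T) = (-0.0690 + 0.1405) / 0.2846 = 0.2513 → 0.25
N(d₁) = N(0.25) = 0.5987
Δ_put = N(d₁) − 1 = 0.5987 − 1 = -0.4013

-0.4013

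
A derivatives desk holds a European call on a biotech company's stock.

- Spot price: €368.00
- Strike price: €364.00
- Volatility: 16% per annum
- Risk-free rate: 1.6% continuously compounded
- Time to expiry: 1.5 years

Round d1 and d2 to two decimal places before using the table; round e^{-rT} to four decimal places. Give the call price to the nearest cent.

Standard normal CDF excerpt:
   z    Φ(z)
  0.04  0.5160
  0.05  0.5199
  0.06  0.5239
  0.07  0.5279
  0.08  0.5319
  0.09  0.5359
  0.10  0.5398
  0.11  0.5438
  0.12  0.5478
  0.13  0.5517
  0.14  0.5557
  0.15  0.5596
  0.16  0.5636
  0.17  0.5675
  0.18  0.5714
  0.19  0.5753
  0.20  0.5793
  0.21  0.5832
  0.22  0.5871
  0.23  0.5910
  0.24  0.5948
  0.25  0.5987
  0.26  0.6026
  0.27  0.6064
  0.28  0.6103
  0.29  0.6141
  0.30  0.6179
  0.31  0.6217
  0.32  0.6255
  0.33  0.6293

σ√T = 0.16 × 1.2247 = 0.1960
d₁ = [ln(368/364) + (0.016 + 0.16²/2)·1.5] / 0.1960 = [0.0109 + 0.0432] / 0.1960 = 0.2762 ≈ 0.28
d₂ = d₁ − σ√T = 0.2762 − 0.1960 = 0.0803 ≈ 0.08
e^(−rT) = e^(−0.016·1.5) = 0.9763
C = 368·N(0.28) − 364·0.9763·N(0.08) = 368·0.6103 − 364·0.9763·0.5319 = 224.5904 − 189.0230 = 35.5674

€35.57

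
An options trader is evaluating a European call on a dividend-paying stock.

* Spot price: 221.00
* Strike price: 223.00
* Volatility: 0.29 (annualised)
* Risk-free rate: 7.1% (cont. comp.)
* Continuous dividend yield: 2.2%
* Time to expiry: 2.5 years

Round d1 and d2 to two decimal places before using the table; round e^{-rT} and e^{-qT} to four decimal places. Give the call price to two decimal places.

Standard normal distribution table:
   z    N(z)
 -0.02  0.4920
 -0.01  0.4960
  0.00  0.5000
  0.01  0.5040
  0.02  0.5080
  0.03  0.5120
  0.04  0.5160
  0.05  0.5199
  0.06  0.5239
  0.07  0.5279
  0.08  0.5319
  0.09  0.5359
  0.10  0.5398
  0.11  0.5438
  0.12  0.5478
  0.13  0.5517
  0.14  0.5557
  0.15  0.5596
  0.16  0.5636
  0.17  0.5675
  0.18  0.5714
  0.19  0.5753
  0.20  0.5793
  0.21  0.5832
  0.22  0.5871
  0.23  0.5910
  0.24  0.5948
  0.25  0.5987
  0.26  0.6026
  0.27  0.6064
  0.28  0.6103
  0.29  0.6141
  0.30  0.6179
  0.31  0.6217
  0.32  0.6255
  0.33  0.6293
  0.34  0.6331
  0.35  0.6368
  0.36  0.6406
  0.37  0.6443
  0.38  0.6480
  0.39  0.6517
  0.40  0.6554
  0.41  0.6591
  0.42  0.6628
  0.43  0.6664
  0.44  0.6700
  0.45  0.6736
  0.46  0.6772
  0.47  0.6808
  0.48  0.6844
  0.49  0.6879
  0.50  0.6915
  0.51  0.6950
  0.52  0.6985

48.30

T = 2.5;  σ√T = 0.4585
ln(S/K) + (r − q + σ²/2)T = ln(221/223) + (0.071 − 0.022 + 0.29²/2)·2.5 = -0.0090 + 0.2276 = 0.2186
d₁ = 0.2186 / 0.4585 = 0.4768 → 0.48
d₂ = d₁ − σ√T = 0.4768 − 0.4585 = 0.0182 → 0.02
exp(−qT) = exp(−0.022·2.5) = 0.9465;  exp(−rT) = exp(−0.071·2.5) = 0.8374
N(d₁) = N(0.48) = 0.6844;  N(d₂) = N(0.02) = 0.5080
C = 221·0.9465·0.6844 − 223·0.8374·0.5080 = 143.1604 − 94.8640 = 48.2964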